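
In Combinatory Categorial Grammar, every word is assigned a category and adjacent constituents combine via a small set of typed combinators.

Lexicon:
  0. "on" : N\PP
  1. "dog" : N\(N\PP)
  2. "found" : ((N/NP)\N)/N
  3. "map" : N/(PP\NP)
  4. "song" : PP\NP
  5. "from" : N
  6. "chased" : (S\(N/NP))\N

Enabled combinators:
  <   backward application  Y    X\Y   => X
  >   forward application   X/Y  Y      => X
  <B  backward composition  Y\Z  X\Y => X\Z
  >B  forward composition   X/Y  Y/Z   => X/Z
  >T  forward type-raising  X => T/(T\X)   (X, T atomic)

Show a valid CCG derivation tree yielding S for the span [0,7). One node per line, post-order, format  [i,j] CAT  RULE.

[0,1] N\PP  lex  "on"
[1,2] N\(N\PP)  lex  "dog"
[0,2] N  <  k=1
[2,3] ((N/NP)\N)/N  lex  "found"
[3,4] N/(PP\NP)  lex  "map"
[4,5] PP\NP  lex  "song"
[3,5] N  >  k=4
[2,5] (N/NP)\N  >  k=3
[0,5] N/NP  <  k=2
[5,6] N  lex  "from"
[6,7] (S\(N/NP))\N  lex  "chased"
[5,7] S\(N/NP)  <  k=6
[0,7] S  <  k=5

[0,7] S   <
  [0,5] N/NP   <
    [0,2] N   <
      [0,1] "on" : N\PP
      [1,2] "dog" : N\(N\PP)
    [2,5] (N/NP)\N   >
      [2,3] "found" : ((N/NP)\N)/N
      [3,5] N   >
        [3,4] "map" : N/(PP\NP)
        [4,5] "song" : PP\NP
  [5,7] S\(N/NP)   <
    [5,6] "from" : N
    [6,7] "chased" : (S\(N/NP))\N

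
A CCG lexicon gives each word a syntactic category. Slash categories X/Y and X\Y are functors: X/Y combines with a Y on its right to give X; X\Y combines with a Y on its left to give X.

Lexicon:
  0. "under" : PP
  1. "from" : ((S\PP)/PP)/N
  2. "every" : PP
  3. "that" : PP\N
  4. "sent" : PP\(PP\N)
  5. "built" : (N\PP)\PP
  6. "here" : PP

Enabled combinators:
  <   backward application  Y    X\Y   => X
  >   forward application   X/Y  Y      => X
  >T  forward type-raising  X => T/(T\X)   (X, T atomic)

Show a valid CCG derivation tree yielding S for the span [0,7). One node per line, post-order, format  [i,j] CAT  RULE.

[0,7] S   >
  [0,1] S/(S\PP)   >T
    [0,1] "under" : PP
  [1,7] S\PP   >
    [1,6] (S\PP)/PP   >
      [1,2] "from" : ((S\PP)/PP)/N
      [2,6] N   >
        [2,3] N/(N\PP)   >T
          [2,3] "every" : PP
        [3,6] N\PP   <
          [3,5] PP   <
            [3,4] "that" : PP\N
            [4,5] "sent" : PP\(PP\N)
          [5,6] "built" : (N\PP)\PP
    [6,7] "here" : PP

[0,1] PP  lex  "under"
[0,1] S/(S\PP)  >T
[1,2] ((S\PP)/PP)/N  lex  "from"
[2,3] PP  lex  "every"
[2,3] N/(N\PP)  >T
[3,4] PP\N  lex  "that"
[4,5] PP\(PP\N)  lex  "sent"
[3,5] PP  <  k=4
[5,6] (N\PP)\PP  lex  "built"
[3,6] N\PP  <  k=5
[2,6] N  >  k=3
[1,6] (S\PP)/PP  >  k=2
[6,7] PP  lex  "here"
[1,7] S\PP  >  k=6
[0,7] S  >  k=1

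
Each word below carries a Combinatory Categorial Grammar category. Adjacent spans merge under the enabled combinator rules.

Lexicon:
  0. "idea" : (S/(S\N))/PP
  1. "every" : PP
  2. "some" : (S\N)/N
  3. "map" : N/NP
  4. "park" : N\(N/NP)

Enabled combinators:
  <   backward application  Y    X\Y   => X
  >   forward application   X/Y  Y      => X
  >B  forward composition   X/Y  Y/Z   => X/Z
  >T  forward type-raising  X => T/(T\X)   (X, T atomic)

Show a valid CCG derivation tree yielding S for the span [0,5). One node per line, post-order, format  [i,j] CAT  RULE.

[0,5] S   >
  [0,2] S/(S\N)   >
    [0,1] "idea" : (S/(S\N))/PP
    [1,2] "every" : PP
  [2,5] S\N   >
    [2,3] "some" : (S\N)/N
    [3,5] N   <
      [3,4] "map" : N/NP
      [4,5] "park" : N\(N/NP)

[0,1] (S/(S\N))/PP  lex  "idea"
[1,2] PP  lex  "every"
[0,2] S/(S\N)  >  k=1
[2,3] (S\N)/N  lex  "some"
[3,4] N/NP  lex  "map"
[4,5] N\(N/NP)  lex  "park"
[3,5] N  <  k=4
[2,5] S\N  >  k=3
[0,5] S  >  k=2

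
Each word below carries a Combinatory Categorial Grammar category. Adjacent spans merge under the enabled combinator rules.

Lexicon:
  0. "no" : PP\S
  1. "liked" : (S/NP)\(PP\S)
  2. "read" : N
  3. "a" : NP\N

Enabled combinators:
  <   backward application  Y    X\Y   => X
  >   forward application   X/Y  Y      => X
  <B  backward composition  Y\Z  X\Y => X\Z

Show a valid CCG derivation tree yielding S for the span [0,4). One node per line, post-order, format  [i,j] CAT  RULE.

[0,4] S   >
  [0,2] S/NP   <
    [0,1] "no" : PP\S
    [1,2] "liked" : (S/NP)\(PP\S)
  [2,4] NP   <
    [2,3] "read" : N
    [3,4] "a" : NP\N

[0,1] PP\S  lex  "no"
[1,2] (S/NP)\(PP\S)  lex  "liked"
[0,2] S/NP  <  k=1
[2,3] N  lex  "read"
[3,4] NP\N  lex  "a"
[2,4] NP  <  k=3
[0,4] S  >  k=2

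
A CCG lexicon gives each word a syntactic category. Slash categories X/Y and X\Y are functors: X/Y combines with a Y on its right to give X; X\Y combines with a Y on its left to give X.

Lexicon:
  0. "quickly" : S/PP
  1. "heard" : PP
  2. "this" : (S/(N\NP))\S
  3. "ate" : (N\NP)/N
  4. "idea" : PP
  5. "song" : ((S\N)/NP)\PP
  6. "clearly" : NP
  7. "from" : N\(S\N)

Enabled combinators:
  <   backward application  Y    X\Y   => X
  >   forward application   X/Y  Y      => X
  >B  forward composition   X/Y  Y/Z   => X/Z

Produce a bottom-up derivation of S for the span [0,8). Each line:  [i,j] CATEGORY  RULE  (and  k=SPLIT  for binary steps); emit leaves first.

[0,8] S   >
  [0,4] S/N   >B
    [0,3] S/(N\NP)   <
      [0,2] S   >
        [0,1] "quickly" : S/PP
        [1,2] "heard" : PP
      [2,3] "this" : (S/(N\NP))\S
    [3,4] "ate" : (N\NP)/N
  [4,8] N   <
    [4,7] S\N   >
      [4,6] (S\N)/NP   <
        [4,5] "idea" : PP
        [5,6] "song" : ((S\N)/NP)\PP
      [6,7] "clearly" : NP
    [7,8] "from" : N\(S\N)

[0,1] S/PP  lex  "quickly"
[1,2] PP  lex  "heard"
[0,2] S  >  k=1
[2,3] (S/(N\NP))\S  lex  "this"
[0,3] S/(N\NP)  <  k=2
[3,4] (N\NP)/N  lex  "ate"
[0,4] S/N  >B  k=3
[4,5] PP  lex  "idea"
[5,6] ((S\N)/NP)\PP  lex  "song"
[4,6] (S\N)/NP  <  k=5
[6,7] NP  lex  "clearly"
[4,7] S\N  >  k=6
[7,8] N\(S\N)  lex  "from"
[4,8] N  <  k=7
[0,8] S  >  k=4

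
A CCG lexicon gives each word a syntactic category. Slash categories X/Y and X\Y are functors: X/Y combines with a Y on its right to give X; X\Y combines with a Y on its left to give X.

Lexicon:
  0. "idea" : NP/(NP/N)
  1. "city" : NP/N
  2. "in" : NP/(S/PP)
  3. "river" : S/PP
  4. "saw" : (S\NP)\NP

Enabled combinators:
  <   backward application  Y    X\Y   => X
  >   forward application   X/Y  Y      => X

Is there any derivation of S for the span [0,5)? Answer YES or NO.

[0,5] S   <
  [0,2] NP   >
    [0,1] "idea" : NP/(NP/N)
    [1,2] "city" : NP/N
  [2,5] S\NP   <
    [2,4] NP   >
      [2,3] "in" : NP/(S/PP)
      [3,4] "river" : S/PP
    [4,5] "saw" : (S\NP)\NP

YES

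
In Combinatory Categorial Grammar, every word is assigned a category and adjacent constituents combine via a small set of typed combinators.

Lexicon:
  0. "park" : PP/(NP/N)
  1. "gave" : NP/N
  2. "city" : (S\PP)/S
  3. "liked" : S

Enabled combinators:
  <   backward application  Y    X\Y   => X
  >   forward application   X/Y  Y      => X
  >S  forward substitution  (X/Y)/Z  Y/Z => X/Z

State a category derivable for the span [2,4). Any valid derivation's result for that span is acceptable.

[0,4] S   <
  [0,2] PP   >
    [0,1] "park" : PP/(NP/N)
    [1,2] "gave" : NP/N
  [2,4] S\PP   >
    [2,3] "city" : (S\PP)/S
    [3,4] "liked" : S

S\PP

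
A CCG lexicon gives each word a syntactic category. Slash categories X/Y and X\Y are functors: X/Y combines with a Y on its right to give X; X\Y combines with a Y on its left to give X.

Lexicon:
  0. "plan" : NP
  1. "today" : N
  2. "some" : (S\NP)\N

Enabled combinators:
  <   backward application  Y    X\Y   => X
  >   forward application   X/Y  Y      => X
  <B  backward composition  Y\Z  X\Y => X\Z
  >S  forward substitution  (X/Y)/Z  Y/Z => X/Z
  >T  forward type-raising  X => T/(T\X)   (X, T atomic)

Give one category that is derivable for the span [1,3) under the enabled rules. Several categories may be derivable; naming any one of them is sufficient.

[0,3] S   >
  [0,1] S/(S\NP)   >T
    [0,1] "plan" : NP
  [1,3] S\NP   <
    [1,2] "today" : N
    [2,3] "some" : (S\NP)\N

S\NP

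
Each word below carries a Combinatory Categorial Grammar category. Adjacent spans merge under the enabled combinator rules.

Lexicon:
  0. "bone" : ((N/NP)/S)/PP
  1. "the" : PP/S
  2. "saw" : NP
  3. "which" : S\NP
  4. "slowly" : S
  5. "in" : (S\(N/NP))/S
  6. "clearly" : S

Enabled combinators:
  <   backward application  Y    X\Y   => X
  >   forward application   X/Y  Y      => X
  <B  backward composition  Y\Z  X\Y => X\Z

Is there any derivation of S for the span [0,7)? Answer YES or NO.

YES

[0,7] S   <
  [0,5] N/NP   >
    [0,4] (N/NP)/S   >
      [0,1] "bone" : ((N/NP)/S)/PP
      [1,4] PP   >
        [1,2] "the" : PP/S
        [2,4] S   <
          [2,3] "saw" : NP
          [3,4] "which" : S\NP
    [4,5] "slowly" : S
  [5,7] S\(N/NP)   >
    [5,6] "in" : (S\(N/NP))/S
    [6,7] "clearly" : S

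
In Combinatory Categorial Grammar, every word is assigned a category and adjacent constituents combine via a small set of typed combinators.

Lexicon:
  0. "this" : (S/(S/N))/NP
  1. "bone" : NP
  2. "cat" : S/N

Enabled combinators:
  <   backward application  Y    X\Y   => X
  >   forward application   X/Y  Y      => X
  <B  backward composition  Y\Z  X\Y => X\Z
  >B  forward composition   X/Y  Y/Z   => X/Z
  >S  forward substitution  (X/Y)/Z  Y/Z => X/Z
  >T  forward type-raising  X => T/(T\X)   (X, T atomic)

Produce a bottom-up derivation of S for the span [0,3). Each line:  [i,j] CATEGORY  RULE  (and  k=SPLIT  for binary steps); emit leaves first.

[0,3] S   >
  [0,2] S/(S/N)   >
    [0,1] "this" : (S/(S/N))/NP
    [1,2] "bone" : NP
  [2,3] "cat" : S/N

[0,1] (S/(S/N))/NP  lex  "this"
[1,2] NP  lex  "bone"
[0,2] S/(S/N)  >  k=1
[2,3] S/N  lex  "cat"
[0,3] S  >  k=2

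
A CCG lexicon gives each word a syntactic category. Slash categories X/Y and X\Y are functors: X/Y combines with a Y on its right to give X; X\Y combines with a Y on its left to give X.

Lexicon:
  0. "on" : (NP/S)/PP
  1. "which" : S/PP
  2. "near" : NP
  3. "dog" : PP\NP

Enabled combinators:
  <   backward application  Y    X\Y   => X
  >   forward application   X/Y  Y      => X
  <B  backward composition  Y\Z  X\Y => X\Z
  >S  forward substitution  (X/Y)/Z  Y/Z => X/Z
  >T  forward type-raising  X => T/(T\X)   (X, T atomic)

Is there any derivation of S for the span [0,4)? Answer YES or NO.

NO

(NP/S)/PP S/PP NP PP\NP
CKY chart[0,4] = {N/(N\NP), NP, NP/(NP\NP), PP/(PP\NP), S/(S\NP)}; S ∉ chart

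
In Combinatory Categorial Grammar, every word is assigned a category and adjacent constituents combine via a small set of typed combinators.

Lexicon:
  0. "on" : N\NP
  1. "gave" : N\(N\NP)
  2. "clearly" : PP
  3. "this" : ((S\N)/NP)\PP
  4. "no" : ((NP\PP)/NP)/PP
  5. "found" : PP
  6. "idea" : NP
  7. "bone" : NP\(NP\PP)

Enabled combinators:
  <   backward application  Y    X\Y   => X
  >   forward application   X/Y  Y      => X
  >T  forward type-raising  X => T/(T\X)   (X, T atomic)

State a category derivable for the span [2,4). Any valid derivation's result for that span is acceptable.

(S\N)/NP

[0,8] S   <
  [0,2] N   <
    [0,1] "on" : N\NP
    [1,2] "gave" : N\(N\NP)
  [2,8] S\N   >
    [2,4] (S\N)/NP   <
      [2,3] "clearly" : PP
      [3,4] "this" : ((S\N)/NP)\PP
    [4,8] NP   <
      [4,7] NP\PP   >
        [4,6] (NP\PP)/NP   >
          [4,5] "no" : ((NP\PP)/NP)/PP
          [5,6] "found" : PP
        [6,7] "idea" : NP
      [7,8] "bone" : NP\(NP\PP)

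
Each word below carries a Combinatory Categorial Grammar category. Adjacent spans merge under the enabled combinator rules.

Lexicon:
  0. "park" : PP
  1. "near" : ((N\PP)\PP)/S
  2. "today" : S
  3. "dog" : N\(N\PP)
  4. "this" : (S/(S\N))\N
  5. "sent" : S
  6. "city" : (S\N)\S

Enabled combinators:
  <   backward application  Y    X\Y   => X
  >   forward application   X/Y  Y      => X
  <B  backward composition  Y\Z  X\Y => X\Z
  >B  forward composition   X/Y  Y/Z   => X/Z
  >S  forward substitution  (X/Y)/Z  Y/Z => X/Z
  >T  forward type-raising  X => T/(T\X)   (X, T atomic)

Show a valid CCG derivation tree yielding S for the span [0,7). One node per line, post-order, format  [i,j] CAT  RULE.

[0,1] PP  lex  "park"
[1,2] ((N\PP)\PP)/S  lex  "near"
[2,3] S  lex  "today"
[1,3] (N\PP)\PP  >  k=2
[0,3] N\PP  <  k=1
[3,4] N\(N\PP)  lex  "dog"
[0,4] N  <  k=3
[4,5] (S/(S\N))\N  lex  "this"
[0,5] S/(S\N)  <  k=4
[5,6] S  lex  "sent"
[6,7] (S\N)\S  lex  "city"
[5,7] S\N  <  k=6
[0,7] S  >  k=5

[0,7] S   >
  [0,5] S/(S\N)   <
    [0,4] N   <
      [0,3] N\PP   <
        [0,1] "park" : PP
        [1,3] (N\PP)\PP   >
          [1,2] "near" : ((N\PP)\PP)/S
          [2,3] "today" : S
      [3,4] "dog" : N\(N\PP)
    [4,5] "this" : (S/(S\N))\N
  [5,7] S\N   <
    [5,6] "sent" : S
    [6,7] "city" : (S\N)\S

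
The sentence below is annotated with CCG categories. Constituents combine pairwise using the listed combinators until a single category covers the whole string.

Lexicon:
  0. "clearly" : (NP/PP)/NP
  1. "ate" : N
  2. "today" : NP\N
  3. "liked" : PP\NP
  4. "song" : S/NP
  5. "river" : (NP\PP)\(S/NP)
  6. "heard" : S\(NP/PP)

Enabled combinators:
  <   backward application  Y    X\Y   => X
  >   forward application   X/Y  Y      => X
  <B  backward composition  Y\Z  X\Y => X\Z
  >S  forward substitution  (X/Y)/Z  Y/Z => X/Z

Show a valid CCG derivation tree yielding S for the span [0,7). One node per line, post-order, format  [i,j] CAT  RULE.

[0,1] (NP/PP)/NP  lex  "clearly"
[1,2] N  lex  "ate"
[2,3] NP\N  lex  "today"
[3,4] PP\NP  lex  "liked"
[4,5] S/NP  lex  "song"
[5,6] (NP\PP)\(S/NP)  lex  "river"
[4,6] NP\PP  <  k=5
[3,6] NP\NP  <B  k=4
[2,6] NP\N  <B  k=3
[1,6] NP  <  k=2
[0,6] NP/PP  >  k=1
[6,7] S\(NP/PP)  lex  "heard"
[0,7] S  <  k=6

[0,7] S   <
  [0,6] NP/PP   >
    [0,1] "clearly" : (NP/PP)/NP
    [1,6] NP   <
      [1,2] "ate" : N
      [2,6] NP\N   <B
        [2,3] "today" : NP\N
        [3,6] NP\NP   <B
          [3,4] "liked" : PP\NP
          [4,6] NP\PP   <
            [4,5] "song" : S/NP
            [5,6] "river" : (NP\PP)\(S/NP)
  [6,7] "heard" : S\(NP/PP)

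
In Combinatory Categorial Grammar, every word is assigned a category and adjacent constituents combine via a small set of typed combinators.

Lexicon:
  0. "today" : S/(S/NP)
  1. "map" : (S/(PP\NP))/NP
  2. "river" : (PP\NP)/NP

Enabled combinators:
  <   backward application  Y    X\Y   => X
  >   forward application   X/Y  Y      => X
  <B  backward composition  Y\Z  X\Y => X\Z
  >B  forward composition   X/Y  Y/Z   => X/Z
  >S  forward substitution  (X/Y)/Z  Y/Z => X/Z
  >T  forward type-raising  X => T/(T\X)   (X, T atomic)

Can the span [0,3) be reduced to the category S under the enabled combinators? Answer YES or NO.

[0,3] S   >
  [0,1] "today" : S/(S/NP)
  [1,3] S/NP   >S
    [1,2] "map" : (S/(PP\NP))/NP
    [2,3] "river" : (PP\NP)/NP

YES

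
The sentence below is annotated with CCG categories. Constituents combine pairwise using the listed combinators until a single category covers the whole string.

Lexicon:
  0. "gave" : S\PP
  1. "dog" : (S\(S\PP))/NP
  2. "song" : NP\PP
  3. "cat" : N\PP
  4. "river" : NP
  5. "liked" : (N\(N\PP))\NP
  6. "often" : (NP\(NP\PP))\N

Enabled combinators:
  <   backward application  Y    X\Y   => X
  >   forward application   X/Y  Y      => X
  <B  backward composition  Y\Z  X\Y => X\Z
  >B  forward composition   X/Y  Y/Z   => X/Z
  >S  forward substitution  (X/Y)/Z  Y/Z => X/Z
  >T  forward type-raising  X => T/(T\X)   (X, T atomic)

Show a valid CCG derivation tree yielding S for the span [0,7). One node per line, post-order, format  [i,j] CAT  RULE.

[0,1] S\PP  lex  "gave"
[1,2] (S\(S\PP))/NP  lex  "dog"
[2,3] NP\PP  lex  "song"
[3,4] N\PP  lex  "cat"
[4,5] NP  lex  "river"
[5,6] (N\(N\PP))\NP  lex  "liked"
[4,6] N\(N\PP)  <  k=5
[3,6] N  <  k=4
[6,7] (NP\(NP\PP))\N  lex  "often"
[3,7] NP\(NP\PP)  <  k=6
[2,7] NP  <  k=3
[1,7] S\(S\PP)  >  k=2
[0,7] S  <  k=1

[0,7] S   <
  [0,1] "gave" : S\PP
  [1,7] S\(S\PP)   >
    [1,2] "dog" : (S\(S\PP))/NP
    [2,7] NP   <
      [2,3] "song" : NP\PP
      [3,7] NP\(NP\PP)   <
        [3,6] N   <
          [3,4] "cat" : N\PP
          [4,6] N\(N\PP)   <
            [4,5] "river" : NP
            [5,6] "liked" : (N\(N\PP))\NP
        [6,7] "often" : (NP\(NP\PP))\N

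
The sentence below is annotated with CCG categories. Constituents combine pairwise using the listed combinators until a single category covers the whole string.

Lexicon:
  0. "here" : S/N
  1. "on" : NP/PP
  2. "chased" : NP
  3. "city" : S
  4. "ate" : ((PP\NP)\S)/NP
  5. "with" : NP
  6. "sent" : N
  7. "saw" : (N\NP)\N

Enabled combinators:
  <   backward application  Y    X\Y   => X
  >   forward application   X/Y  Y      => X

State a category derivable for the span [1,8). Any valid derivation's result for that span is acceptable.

[0,8] S   >
  [0,1] "here" : S/N
  [1,8] N   <
    [1,6] NP   >
      [1,2] "on" : NP/PP
      [2,6] PP   <
        [2,3] "chased" : NP
        [3,6] PP\NP   <
          [3,4] "city" : S
          [4,6] (PP\NP)\S   >
            [4,5] "ate" : ((PP\NP)\S)/NP
            [5,6] "with" : NP
    [6,8] N\NP   <
      [6,7] "sent" : N
      [7,8] "saw" : (N\NP)\N

N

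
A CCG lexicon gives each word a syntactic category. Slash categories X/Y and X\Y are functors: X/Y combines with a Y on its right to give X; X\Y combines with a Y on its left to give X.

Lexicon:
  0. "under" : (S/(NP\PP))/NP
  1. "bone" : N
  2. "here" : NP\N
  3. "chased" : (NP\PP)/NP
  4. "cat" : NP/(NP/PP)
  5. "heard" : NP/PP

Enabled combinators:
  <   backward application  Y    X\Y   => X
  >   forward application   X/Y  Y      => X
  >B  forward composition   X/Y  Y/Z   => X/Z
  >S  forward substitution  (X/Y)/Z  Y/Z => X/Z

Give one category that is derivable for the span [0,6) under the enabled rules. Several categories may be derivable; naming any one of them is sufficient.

[0,6] S   >
  [0,3] S/(NP\PP)   >
    [0,1] "under" : (S/(NP\PP))/NP
    [1,3] NP   <
      [1,2] "bone" : N
      [2,3] "here" : NP\N
  [3,6] NP\PP   >
    [3,4] "chased" : (NP\PP)/NP
    [4,6] NP   >
      [4,5] "cat" : NP/(NP/PP)
      [5,6] "heard" : NP/PP

S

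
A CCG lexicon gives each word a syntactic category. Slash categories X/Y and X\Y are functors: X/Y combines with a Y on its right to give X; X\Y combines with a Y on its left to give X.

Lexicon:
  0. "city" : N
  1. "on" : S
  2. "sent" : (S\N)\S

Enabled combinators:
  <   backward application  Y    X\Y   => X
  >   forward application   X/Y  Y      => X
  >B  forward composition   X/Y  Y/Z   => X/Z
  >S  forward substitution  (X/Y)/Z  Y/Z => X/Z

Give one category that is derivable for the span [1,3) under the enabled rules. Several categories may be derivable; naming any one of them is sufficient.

S\N

[0,3] S   <
  [0,1] "city" : N
  [1,3] S\N   <
    [1,2] "on" : S
    [2,3] "sent" : (S\N)\S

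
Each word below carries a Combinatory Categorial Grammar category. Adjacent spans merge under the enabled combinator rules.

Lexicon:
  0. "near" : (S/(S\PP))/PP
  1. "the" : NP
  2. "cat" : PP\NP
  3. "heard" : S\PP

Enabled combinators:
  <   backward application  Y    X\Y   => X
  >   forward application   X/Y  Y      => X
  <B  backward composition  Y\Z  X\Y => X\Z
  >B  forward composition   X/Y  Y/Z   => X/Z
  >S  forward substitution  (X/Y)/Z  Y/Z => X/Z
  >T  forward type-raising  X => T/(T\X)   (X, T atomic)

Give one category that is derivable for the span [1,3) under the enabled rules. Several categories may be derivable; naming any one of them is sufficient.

[0,4] S   >
  [0,3] S/(S\PP)   >
    [0,1] "near" : (S/(S\PP))/PP
    [1,3] PP   <
      [1,2] "the" : NP
      [2,3] "cat" : PP\NP
  [3,4] "heard" : S\PP

PP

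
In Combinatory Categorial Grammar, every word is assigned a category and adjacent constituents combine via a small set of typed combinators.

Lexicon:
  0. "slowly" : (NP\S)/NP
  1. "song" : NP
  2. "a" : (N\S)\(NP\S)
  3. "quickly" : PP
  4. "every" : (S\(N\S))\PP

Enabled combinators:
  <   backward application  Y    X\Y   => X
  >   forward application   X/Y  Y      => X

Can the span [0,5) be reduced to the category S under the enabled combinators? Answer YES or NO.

YES

[0,5] S   <
  [0,3] N\S   <
    [0,2] NP\S   >
      [0,1] "slowly" : (NP\S)/NP
      [1,2] "song" : NP
    [2,3] "a" : (N\S)\(NP\S)
  [3,5] S\(N\S)   <
    [3,4] "quickly" : PP
    [4,5] "every" : (S\(N\S))\PP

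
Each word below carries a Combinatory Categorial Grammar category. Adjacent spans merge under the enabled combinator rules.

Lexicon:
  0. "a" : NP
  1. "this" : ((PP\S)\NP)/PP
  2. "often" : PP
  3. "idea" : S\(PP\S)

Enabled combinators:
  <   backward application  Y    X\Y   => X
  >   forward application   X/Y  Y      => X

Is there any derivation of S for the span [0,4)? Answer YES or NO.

YES

[0,4] S   <
  [0,3] PP\S   <
    [0,1] "a" : NP
    [1,3] (PP\S)\NP   >
      [1,2] "this" : ((PP\S)\NP)/PP
      [2,3] "often" : PP
  [3,4] "idea" : S\(PP\S)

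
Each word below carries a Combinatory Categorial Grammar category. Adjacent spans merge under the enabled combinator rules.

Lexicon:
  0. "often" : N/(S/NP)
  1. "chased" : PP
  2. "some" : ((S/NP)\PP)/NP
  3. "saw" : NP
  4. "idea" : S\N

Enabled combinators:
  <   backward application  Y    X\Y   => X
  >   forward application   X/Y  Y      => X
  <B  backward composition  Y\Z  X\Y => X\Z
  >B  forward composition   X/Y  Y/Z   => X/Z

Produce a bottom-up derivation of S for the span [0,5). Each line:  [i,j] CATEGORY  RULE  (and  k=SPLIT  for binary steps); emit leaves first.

[0,5] S   <
  [0,4] N   >
    [0,1] "often" : N/(S/NP)
    [1,4] S/NP   <
      [1,2] "chased" : PP
      [2,4] (S/NP)\PP   >
        [2,3] "some" : ((S/NP)\PP)/NP
        [3,4] "saw" : NP
  [4,5] "idea" : S\N

[0,1] N/(S/NP)  lex  "often"
[1,2] PP  lex  "chased"
[2,3] ((S/NP)\PP)/NP  lex  "some"
[3,4] NP  lex  "saw"
[2,4] (S/NP)\PP  >  k=3
[1,4] S/NP  <  k=2
[0,4] N  >  k=1
[4,5] S\N  lex  "idea"
[0,5] S  <  k=4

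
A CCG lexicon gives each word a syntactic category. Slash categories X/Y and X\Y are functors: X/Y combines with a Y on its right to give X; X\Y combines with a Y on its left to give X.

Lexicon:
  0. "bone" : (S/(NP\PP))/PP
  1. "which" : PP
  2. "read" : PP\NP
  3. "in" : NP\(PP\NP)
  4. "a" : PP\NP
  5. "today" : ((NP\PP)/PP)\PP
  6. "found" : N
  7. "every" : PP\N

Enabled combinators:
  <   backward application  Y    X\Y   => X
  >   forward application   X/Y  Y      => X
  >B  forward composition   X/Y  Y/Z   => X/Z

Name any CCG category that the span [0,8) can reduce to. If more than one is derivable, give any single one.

[0,8] S   >
  [0,2] S/(NP\PP)   >
    [0,1] "bone" : (S/(NP\PP))/PP
    [1,2] "which" : PP
  [2,8] NP\PP   >
    [2,6] (NP\PP)/PP   <
      [2,5] PP   <
        [2,4] NP   <
          [2,3] "read" : PP\NP
          [3,4] "in" : NP\(PP\NP)
        [4,5] "a" : PP\NP
      [5,6] "today" : ((NP\PP)/PP)\PP
    [6,8] PP   <
      [6,7] "found" : N
      [7,8] "every" : PP\N

S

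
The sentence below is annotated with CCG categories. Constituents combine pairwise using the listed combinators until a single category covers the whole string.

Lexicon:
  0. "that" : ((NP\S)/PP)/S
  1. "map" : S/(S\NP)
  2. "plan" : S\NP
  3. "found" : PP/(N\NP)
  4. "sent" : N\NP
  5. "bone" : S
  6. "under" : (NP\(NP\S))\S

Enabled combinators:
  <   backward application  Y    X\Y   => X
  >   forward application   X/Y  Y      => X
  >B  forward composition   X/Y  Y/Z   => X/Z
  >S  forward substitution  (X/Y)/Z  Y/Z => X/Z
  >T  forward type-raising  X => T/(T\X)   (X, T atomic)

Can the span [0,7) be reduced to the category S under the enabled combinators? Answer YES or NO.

NO

((NP\S)/PP)/S S/(S\NP) S\NP PP/(N\NP) N\NP S (NP\(NP\S))\S
CKY chart[0,7] = {N/(N\NP), NP, NP/(NP\NP), PP/(PP\NP), S/(S\NP)}; S ∉ chart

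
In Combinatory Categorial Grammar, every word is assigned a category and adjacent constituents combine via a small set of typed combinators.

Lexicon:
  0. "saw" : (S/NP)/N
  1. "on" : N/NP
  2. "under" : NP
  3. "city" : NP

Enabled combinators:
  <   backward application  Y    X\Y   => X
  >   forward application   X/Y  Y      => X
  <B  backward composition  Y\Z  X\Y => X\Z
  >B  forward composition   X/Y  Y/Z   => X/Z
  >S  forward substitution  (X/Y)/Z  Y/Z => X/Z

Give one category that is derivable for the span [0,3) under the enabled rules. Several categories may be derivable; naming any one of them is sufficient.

[0,4] S   >
  [0,3] S/NP   >
    [0,1] "saw" : (S/NP)/N
    [1,3] N   >
      [1,2] "on" : N/NP
      [2,3] "under" : NP
  [3,4] "city" : NP

S/NP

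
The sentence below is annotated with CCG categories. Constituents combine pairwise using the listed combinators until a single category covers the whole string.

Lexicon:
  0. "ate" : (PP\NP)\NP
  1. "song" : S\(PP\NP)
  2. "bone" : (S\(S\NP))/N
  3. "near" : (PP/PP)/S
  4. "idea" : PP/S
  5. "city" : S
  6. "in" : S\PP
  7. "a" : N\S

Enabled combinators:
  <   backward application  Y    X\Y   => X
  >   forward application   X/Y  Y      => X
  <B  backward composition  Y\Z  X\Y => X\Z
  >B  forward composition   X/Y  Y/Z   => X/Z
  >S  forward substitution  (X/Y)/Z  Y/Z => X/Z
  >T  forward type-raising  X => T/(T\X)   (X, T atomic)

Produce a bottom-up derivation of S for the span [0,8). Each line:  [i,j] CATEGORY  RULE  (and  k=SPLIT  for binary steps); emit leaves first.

[0,1] (PP\NP)\NP  lex  "ate"
[1,2] S\(PP\NP)  lex  "song"
[0,2] S\NP  <B  k=1
[2,3] (S\(S\NP))/N  lex  "bone"
[3,4] (PP/PP)/S  lex  "near"
[4,5] PP/S  lex  "idea"
[3,5] PP/S  >S  k=4
[5,6] S  lex  "city"
[3,6] PP  >  k=5
[6,7] S\PP  lex  "in"
[3,7] S  <  k=6
[7,8] N\S  lex  "a"
[3,8] N  <  k=7
[2,8] S\(S\NP)  >  k=3
[0,8] S  <  k=2

[0,8] S   <
  [0,2] S\NP   <B
    [0,1] "ate" : (PP\NP)\NP
    [1,2] "song" : S\(PP\NP)
  [2,8] S\(S\NP)   >
    [2,3] "bone" : (S\(S\NP))/N
    [3,8] N   <
      [3,7] S   <
        [3,6] PP   >
          [3,5] PP/S   >S
            [3,4] "near" : (PP/PP)/S
            [4,5] "idea" : PP/S
          [5,6] "city" : S
        [6,7] "in" : S\PP
      [7,8] "a" : N\S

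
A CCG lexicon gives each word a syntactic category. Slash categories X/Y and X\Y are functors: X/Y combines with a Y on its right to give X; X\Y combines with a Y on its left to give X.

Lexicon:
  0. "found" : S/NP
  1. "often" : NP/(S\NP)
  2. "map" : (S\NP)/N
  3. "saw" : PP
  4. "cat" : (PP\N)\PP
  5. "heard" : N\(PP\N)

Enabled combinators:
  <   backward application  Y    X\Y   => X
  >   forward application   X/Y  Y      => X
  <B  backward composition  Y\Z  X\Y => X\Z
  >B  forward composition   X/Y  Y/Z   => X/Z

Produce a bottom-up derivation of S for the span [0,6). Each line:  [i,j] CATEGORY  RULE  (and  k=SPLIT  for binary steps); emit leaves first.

[0,6] S   >
  [0,1] "found" : S/NP
  [1,6] NP   >
    [1,3] NP/N   >B
      [1,2] "often" : NP/(S\NP)
      [2,3] "map" : (S\NP)/N
    [3,6] N   <
      [3,5] PP\N   <
        [3,4] "saw" : PP
        [4,5] "cat" : (PP\N)\PP
      [5,6] "heard" : N\(PP\N)

[0,1] S/NP  lex  "found"
[1,2] NP/(S\NP)  lex  "often"
[2,3] (S\NP)/N  lex  "map"
[1,3] NP/N  >B  k=2
[3,4] PP  lex  "saw"
[4,5] (PP\N)\PP  lex  "cat"
[3,5] PP\N  <  k=4
[5,6] N\(PP\N)  lex  "heard"
[3,6] N  <  k=5
[1,6] NP  >  k=3
[0,6] S  >  k=1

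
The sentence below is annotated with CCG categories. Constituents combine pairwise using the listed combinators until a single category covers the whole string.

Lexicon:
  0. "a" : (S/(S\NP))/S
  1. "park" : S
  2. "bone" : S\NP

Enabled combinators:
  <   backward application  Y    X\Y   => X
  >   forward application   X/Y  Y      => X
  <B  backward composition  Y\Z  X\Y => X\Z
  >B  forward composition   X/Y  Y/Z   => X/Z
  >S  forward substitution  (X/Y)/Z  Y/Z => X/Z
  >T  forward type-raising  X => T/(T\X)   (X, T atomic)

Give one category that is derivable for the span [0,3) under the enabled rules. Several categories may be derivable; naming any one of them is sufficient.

S

[0,3] S   >
  [0,2] S/(S\NP)   >
    [0,1] "a" : (S/(S\NP))/S
    [1,2] "park" : S
  [2,3] "bone" : S\NP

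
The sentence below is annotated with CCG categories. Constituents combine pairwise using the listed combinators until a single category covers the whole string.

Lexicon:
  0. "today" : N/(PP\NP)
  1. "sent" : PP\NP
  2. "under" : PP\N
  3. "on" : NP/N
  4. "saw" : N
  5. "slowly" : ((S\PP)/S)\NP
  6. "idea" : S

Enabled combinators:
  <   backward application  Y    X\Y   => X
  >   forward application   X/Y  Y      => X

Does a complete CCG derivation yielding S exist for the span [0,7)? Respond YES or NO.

[0,7] S   <
  [0,3] PP   <
    [0,2] N   >
      [0,1] "today" : N/(PP\NP)
      [1,2] "sent" : PP\NP
    [2,3] "under" : PP\N
  [3,7] S\PP   >
    [3,6] (S\PP)/S   <
      [3,5] NP   >
        [3,4] "on" : NP/N
        [4,5] "saw" : N
      [5,6] "slowly" : ((S\PP)/S)\NP
    [6,7] "idea" : S

YES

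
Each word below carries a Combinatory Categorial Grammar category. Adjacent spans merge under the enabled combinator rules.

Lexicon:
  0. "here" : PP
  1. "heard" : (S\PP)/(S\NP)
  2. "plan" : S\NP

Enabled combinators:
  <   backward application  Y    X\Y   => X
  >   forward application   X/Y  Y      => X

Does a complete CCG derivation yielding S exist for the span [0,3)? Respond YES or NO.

YES

[0,3] S   <
  [0,1] "here" : PP
  [1,3] S\PP   >
    [1,2] "heard" : (S\PP)/(S\NP)
    [2,3] "plan" : S\NP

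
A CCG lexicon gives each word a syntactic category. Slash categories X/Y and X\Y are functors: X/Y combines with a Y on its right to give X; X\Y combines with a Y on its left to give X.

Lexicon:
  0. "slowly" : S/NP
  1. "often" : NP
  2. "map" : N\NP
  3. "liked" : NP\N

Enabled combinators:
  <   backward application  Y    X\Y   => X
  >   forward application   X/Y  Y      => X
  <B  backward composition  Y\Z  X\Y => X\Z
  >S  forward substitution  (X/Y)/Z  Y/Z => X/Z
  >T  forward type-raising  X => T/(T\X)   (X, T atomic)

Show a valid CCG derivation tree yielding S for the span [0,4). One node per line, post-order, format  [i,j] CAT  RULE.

[0,1] S/NP  lex  "slowly"
[1,2] NP  lex  "often"
[2,3] N\NP  lex  "map"
[1,3] N  <  k=2
[3,4] NP\N  lex  "liked"
[1,4] NP  <  k=3
[0,4] S  >  k=1

[0,4] S   >
  [0,1] "slowly" : S/NP
  [1,4] NP   <
    [1,3] N   <
      [1,2] "often" : NP
      [2,3] "map" : N\NP
    [3,4] "liked" : NP\N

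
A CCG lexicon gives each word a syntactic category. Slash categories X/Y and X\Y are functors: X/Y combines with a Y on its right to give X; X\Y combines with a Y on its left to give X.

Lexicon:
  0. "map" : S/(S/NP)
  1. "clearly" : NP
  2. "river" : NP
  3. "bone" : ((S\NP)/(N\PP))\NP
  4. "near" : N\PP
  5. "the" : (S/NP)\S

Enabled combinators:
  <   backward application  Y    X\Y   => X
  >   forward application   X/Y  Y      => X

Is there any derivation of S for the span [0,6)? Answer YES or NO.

[0,6] S   >
  [0,1] "map" : S/(S/NP)
  [1,6] S/NP   <
    [1,5] S   <
      [1,2] "clearly" : NP
      [2,5] S\NP   >
        [2,4] (S\NP)/(N\PP)   <
          [2,3] "river" : NP
          [3,4] "bone" : ((S\NP)/(N\PP))\NP
        [4,5] "near" : N\PP
    [5,6] "the" : (S/NP)\S

YES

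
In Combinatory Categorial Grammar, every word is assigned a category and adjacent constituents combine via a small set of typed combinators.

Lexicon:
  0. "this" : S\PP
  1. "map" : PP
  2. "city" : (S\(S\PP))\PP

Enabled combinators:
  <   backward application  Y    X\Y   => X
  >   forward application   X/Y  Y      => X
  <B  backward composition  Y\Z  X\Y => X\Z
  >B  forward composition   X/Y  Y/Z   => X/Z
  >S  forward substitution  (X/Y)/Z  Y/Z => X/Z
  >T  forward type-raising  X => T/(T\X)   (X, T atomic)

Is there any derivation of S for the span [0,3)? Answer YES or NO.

[0,3] S   <
  [0,1] "this" : S\PP
  [1,3] S\(S\PP)   <
    [1,2] "map" : PP
    [2,3] "city" : (S\(S\PP))\PP

YES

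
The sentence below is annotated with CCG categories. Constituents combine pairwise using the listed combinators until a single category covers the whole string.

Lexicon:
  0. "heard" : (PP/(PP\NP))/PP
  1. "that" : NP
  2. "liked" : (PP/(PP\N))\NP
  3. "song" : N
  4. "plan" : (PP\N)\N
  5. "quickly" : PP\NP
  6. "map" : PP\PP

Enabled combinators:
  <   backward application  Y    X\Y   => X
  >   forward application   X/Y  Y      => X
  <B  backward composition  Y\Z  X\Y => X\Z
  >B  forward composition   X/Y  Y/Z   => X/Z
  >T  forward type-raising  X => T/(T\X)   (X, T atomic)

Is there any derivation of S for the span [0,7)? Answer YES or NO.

(PP/(PP\NP))/PP NP (PP/(PP\N))\NP N (PP\N)\N PP\NP PP\PP
CKY chart[0,7] = {N/(N\PP), NP/(NP\PP), PP, PP/(PP\PP), S/(S\PP)}; S ∉ chart

NO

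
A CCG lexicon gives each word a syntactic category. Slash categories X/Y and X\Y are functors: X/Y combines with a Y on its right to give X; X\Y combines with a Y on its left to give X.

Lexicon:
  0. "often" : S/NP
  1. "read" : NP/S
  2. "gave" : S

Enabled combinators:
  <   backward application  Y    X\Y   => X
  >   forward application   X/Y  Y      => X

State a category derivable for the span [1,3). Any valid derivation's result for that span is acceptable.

[0,3] S   >
  [0,1] "often" : S/NP
  [1,3] NP   >
    [1,2] "read" : NP/S
    [2,3] "gave" : S

NP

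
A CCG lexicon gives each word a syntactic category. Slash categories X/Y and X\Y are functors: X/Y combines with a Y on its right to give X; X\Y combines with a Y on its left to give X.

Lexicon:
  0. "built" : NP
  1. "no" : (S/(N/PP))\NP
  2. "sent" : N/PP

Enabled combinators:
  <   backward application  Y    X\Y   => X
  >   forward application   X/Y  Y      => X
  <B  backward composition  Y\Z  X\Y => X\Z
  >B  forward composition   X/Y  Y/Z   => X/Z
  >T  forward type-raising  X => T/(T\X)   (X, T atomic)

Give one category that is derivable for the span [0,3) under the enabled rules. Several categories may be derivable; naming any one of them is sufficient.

[0,3] S   >
  [0,2] S/(N/PP)   <
    [0,1] "built" : NP
    [1,2] "no" : (S/(N/PP))\NP
  [2,3] "sent" : N/PP

S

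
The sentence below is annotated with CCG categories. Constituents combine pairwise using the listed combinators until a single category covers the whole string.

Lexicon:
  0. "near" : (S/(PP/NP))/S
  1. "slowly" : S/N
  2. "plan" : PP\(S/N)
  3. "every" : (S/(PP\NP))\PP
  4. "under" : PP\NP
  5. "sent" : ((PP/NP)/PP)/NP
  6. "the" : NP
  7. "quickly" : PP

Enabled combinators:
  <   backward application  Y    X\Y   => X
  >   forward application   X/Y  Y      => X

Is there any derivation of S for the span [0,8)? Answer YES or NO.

YES

[0,8] S   >
  [0,5] S/(PP/NP)   >
    [0,1] "near" : (S/(PP/NP))/S
    [1,5] S   >
      [1,4] S/(PP\NP)   <
        [1,3] PP   <
          [1,2] "slowly" : S/N
          [2,3] "plan" : PP\(S/N)
        [3,4] "every" : (S/(PP\NP))\PP
      [4,5] "under" : PP\NP
  [5,8] PP/NP   >
    [5,7] (PP/NP)/PP   >
      [5,6] "sent" : ((PP/NP)/PP)/NP
      [6,7] "the" : NP
    [7,8] "quickly" : PP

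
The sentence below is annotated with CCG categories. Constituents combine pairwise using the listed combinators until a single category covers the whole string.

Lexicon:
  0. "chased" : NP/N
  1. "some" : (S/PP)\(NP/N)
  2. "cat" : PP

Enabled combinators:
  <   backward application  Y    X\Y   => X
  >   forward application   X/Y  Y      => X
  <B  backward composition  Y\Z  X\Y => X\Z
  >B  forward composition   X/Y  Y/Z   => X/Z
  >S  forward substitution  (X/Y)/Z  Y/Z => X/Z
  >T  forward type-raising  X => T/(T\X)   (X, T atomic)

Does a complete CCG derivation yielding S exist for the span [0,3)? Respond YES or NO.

YES

[0,3] S   >
  [0,2] S/PP   <
    [0,1] "chased" : NP/N
    [1,2] "some" : (S/PP)\(NP/N)
  [2,3] "cat" : PP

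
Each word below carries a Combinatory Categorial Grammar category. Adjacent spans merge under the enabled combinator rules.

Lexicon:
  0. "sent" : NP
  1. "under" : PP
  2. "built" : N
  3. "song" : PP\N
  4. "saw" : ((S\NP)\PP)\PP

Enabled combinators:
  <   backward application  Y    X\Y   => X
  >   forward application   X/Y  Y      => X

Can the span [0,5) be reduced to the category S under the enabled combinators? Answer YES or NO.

YES

[0,5] S   <
  [0,1] "sent" : NP
  [1,5] S\NP   <
    [1,2] "under" : PP
    [2,5] (S\NP)\PP   <
      [2,4] PP   <
        [2,3] "built" : N
        [3,4] "song" : PP\N
      [4,5] "saw" : ((S\NP)\PP)\PP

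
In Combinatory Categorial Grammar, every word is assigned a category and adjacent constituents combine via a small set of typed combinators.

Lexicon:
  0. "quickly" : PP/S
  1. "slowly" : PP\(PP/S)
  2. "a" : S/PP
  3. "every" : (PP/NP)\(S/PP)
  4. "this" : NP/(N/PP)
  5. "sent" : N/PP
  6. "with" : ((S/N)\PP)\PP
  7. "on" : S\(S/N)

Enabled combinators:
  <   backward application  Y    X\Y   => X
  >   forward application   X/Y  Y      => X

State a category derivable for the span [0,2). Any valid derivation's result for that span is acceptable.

PP

[0,8] S   <
  [0,7] S/N   <
    [0,2] PP   <
      [0,1] "quickly" : PP/S
      [1,2] "slowly" : PP\(PP/S)
    [2,7] (S/N)\PP   <
      [2,6] PP   >
        [2,4] PP/NP   <
          [2,3] "a" : S/PP
          [3,4] "every" : (PP/NP)\(S/PP)
        [4,6] NP   >
          [4,5] "this" : NP/(N/PP)
          [5,6] "sent" : N/PP
      [6,7] "with" : ((S/N)\PP)\PP
  [7,8] "on" : S\(S/N)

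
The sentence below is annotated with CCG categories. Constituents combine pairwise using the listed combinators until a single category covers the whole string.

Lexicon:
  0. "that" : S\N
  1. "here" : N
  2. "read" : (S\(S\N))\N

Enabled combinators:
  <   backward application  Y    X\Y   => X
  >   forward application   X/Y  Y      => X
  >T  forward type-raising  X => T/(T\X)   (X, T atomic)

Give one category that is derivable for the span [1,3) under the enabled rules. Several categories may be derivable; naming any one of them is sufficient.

[0,3] S   <
  [0,1] "that" : S\N
  [1,3] S\(S\N)   <
    [1,2] "here" : N
    [2,3] "read" : (S\(S\N))\N

S\(S\N)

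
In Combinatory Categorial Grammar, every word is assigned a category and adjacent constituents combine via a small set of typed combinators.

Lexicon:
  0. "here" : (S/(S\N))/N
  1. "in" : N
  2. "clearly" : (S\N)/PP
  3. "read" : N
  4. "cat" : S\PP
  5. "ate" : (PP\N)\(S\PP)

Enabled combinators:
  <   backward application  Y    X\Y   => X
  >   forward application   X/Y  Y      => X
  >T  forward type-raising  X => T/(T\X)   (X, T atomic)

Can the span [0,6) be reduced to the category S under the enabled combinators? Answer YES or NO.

[0,6] S   >
  [0,2] S/(S\N)   >
    [0,1] "here" : (S/(S\N))/N
    [1,2] "in" : N
  [2,6] S\N   >
    [2,3] "clearly" : (S\N)/PP
    [3,6] PP   >
      [3,4] PP/(PP\N)   >T
        [3,4] "read" : N
      [4,6] PP\N   <
        [4,5] "cat" : S\PP
        [5,6] "ate" : (PP\N)\(S\PP)

YES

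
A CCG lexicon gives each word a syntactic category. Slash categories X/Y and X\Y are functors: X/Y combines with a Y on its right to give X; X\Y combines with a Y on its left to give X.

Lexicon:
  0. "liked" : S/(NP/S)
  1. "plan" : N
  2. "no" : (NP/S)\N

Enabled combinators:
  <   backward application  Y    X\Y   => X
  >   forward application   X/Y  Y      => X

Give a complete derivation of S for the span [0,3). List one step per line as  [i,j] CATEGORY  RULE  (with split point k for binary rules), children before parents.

[0,1] S/(NP/S)  lex  "liked"
[1,2] N  lex  "plan"
[2,3] (NP/S)\N  lex  "no"
[1,3] NP/S  <  k=2
[0,3] S  >  k=1

[0,3] S   >
  [0,1] "liked" : S/(NP/S)
  [1,3] NP/S   <
    [1,2] "plan" : N
    [2,3] "no" : (NP/S)\N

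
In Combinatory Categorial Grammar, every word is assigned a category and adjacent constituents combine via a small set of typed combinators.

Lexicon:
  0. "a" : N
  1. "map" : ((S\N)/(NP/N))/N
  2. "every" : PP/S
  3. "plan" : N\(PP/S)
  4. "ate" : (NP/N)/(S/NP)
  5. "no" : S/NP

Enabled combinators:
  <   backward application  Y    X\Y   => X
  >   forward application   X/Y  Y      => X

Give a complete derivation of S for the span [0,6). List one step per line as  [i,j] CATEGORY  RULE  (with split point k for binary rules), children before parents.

[0,6] S   <
  [0,1] "a" : N
  [1,6] S\N   >
    [1,4] (S\N)/(NP/N)   >
      [1,2] "map" : ((S\N)/(NP/N))/N
      [2,4] N   <
        [2,3] "every" : PP/S
        [3,4] "plan" : N\(PP/S)
    [4,6] NP/N   >
      [4,5] "ate" : (NP/N)/(S/NP)
      [5,6] "no" : S/NP

[0,1] N  lex  "a"
[1,2] ((S\N)/(NP/N))/N  lex  "map"
[2,3] PP/S  lex  "every"
[3,4] N\(PP/S)  lex  "plan"
[2,4] N  <  k=3
[1,4] (S\N)/(NP/N)  >  k=2
[4,5] (NP/N)/(S/NP)  lex  "ate"
[5,6] S/NP  lex  "no"
[4,6] NP/N  >  k=5
[1,6] S\N  >  k=4
[0,6] S  <  k=1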